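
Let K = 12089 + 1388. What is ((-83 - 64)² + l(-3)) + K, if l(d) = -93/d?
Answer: 35117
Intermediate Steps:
K = 13477
((-83 - 64)² + l(-3)) + K = ((-83 - 64)² - 93/(-3)) + 13477 = ((-147)² - 93*(-⅓)) + 13477 = (21609 + 31) + 13477 = 21640 + 13477 = 35117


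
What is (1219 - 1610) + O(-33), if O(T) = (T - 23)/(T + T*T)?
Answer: -51619/132 ≈ -391.05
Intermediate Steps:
O(T) = (-23 + T)/(T + T²)
(1219 - 1610) + O(-33) = (1219 - 1610) + (-23 - 33)/((-33)*(1 - 33)) = -391 - 1/33*(-56)/(-32) = -391 - 1/33*(-1/32)*(-56) = -391 - 7/132 = -51619/132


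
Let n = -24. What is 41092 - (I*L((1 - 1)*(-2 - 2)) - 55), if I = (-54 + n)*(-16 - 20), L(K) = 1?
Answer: 38339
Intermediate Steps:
I = 2808 (I = (-54 - 24)*(-16 - 20) = -78*(-36) = 2808)
41092 - (I*L((1 - 1)*(-2 - 2)) - 55) = 41092 - (2808*1 - 55) = 41092 - (2808 - 55) = 41092 - 1*2753 = 41092 - 2753 = 38339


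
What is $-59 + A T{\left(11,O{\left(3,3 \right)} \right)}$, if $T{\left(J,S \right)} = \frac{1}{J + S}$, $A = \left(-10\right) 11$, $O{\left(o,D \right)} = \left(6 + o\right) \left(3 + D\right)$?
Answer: $- \frac{789}{13} \approx -60.692$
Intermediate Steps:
$O{\left(o,D \right)} = \left(3 + D\right) \left(6 + o\right)$
$A = -110$
$-59 + A T{\left(11,O{\left(3,3 \right)} \right)} = -59 - \frac{110}{11 + \left(18 + 3 \cdot 3 + 6 \cdot 3 + 3 \cdot 3\right)} = -59 - \frac{110}{11 + \left(18 + 9 + 18 + 9\right)} = -59 - \frac{110}{11 + 54} = -59 - \frac{110}{65} = -59 - \frac{22}{13} = - \frac{789}{13}$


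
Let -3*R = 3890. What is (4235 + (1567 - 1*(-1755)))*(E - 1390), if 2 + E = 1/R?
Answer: -40920270831/3890 ≈ -1.0519e+7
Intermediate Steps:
R = -3890/3 (R = -⅓*3890 = -3890/3 ≈ -1296.7)
E = -7783/3890 (E = -2 + 1/(-3890/3) = -2 - 3/3890 = -7783/3890 ≈ -2.0008)
(4235 + (1567 - 1*(-1755)))*(E - 1390) = (4235 + (1567 - 1*(-1755)))*(-7783/3890 - 1390) = (4235 + (1567 + 1755))*(-5414883/3890) = (4235 + 3322)*(-5414883/3890) = 7557*(-5414883/3890) = -40920270831/3890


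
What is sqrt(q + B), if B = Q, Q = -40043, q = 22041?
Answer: I*sqrt(18002) ≈ 134.17*I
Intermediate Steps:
B = -40043
sqrt(q + B) = sqrt(22041 - 40043) = sqrt(-18002) = I*sqrt(18002)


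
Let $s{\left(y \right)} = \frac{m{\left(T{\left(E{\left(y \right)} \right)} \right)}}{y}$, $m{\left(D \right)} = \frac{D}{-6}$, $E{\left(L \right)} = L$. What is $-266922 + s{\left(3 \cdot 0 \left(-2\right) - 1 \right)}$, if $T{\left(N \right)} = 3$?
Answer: $- \frac{533843}{2} \approx -2.6692 \cdot 10^{5}$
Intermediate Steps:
$m{\left(D \right)} = - \frac{D}{6}$ ($m{\left(D \right)} = D \left(- \frac{1}{6}\right) = - \frac{D}{6}$)
$s{\left(y \right)} = - \frac{1}{2 y}$ ($s{\left(y \right)} = \frac{\left(- \frac{1}{6}\right) 3}{y} = - \frac{1}{2 y}$)
$-266922 + s{\left(3 \cdot 0 \left(-2\right) - 1 \right)} = -266922 - \frac{1}{2 \left(3 \cdot 0 \left(-2\right) - 1\right)} = -266922 - \frac{1}{2 \left(3 \cdot 0 - 1\right)} = -266922 - \frac{1}{2 \left(0 - 1\right)} = -266922 - \frac{1}{2 \left(-1\right)} = -266922 - - \frac{1}{2} = -266922 + \frac{1}{2} = - \frac{533843}{2}$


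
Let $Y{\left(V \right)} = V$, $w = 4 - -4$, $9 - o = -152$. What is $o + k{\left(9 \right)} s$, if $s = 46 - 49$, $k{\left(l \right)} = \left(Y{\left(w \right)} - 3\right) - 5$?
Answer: $161$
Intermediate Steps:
$o = 161$ ($o = 9 - -152 = 9 + 152 = 161$)
$w = 8$ ($w = 4 + 4 = 8$)
$k{\left(l \right)} = 0$ ($k{\left(l \right)} = \left(8 - 3\right) - 5 = 5 - 5 = 0$)
$s = -3$
$o + k{\left(9 \right)} s = 161 + 0 \left(-3\right) = 161 + 0 = 161$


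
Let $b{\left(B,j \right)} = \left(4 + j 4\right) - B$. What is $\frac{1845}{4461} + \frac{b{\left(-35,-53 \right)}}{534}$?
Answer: $\frac{71159}{794058} \approx 0.089614$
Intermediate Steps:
$b{\left(B,j \right)} = 4 - B + 4 j$ ($b{\left(B,j \right)} = \left(4 + 4 j\right) - B = 4 - B + 4 j$)
$\frac{1845}{4461} + \frac{b{\left(-35,-53 \right)}}{534} = \frac{1845}{4461} + \frac{4 - -35 + 4 \left(-53\right)}{534} = 1845 \cdot \frac{1}{4461} + \left(4 + 35 - 212\right) \frac{1}{534} = \frac{615}{1487} - \frac{173}{534} = \frac{71159}{794058}$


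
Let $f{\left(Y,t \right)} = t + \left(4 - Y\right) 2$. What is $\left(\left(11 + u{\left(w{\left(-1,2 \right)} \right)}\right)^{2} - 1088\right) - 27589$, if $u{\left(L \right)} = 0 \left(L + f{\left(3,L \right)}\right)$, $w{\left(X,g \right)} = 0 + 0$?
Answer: $-28556$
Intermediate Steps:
$f{\left(Y,t \right)} = 8 + t - 2 Y$ ($f{\left(Y,t \right)} = t - \left(-8 + 2 Y\right) = 8 + t - 2 Y$)
$w{\left(X,g \right)} = 0$
$u{\left(L \right)} = 0$ ($u{\left(L \right)} = 0 \left(L + \left(8 + L - 6\right)\right) = 0 \left(L + \left(2 + L\right)\right) = 0 \left(2 + 2 L\right) = 0$)
$\left(\left(11 + u{\left(w{\left(-1,2 \right)} \right)}\right)^{2} - 1088\right) - 27589 = \left(\left(11 + 0\right)^{2} - 1088\right) - 27589 = \left(11^{2} - 1088\right) - 27589 = \left(121 - 1088\right) - 27589 = -967 - 27589 = -28556$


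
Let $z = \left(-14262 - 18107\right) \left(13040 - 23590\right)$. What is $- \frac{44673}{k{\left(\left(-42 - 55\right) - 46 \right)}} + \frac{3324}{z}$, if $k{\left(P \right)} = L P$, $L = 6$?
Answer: $\frac{2542586234557}{48833491850} \approx 52.066$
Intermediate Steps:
$z = 341492950$ ($z = \left(-32369\right) \left(-10550\right) = 341492950$)
$k{\left(P \right)} = 6 P$
$- \frac{44673}{k{\left(\left(-42 - 55\right) - 46 \right)}} + \frac{3324}{z} = - \frac{44673}{6 \left(\left(-42 - 55\right) - 46\right)} + \frac{3324}{341492950} = - \frac{44673}{6 \left(-97 - 46\right)} + 3324 \cdot \frac{1}{341492950} = - \frac{44673}{6 \left(-143\right)} + \frac{1662}{170746475} = - \frac{44673}{-858} + \frac{1662}{170746475} = \left(-44673\right) \left(- \frac{1}{858}\right) + \frac{1662}{170746475} = \frac{14891}{286} + \frac{1662}{170746475} = \frac{2542586234557}{48833491850}$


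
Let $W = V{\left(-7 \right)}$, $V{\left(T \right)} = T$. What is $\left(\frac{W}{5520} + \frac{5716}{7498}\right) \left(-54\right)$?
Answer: $- \frac{267957}{6520} \approx -41.098$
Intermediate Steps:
$W = -7$
$\left(\frac{W}{5520} + \frac{5716}{7498}\right) \left(-54\right) = \left(- \frac{7}{5520} + \frac{5716}{7498}\right) \left(-54\right) = \left(\left(-7\right) \frac{1}{5520} + 5716 \cdot \frac{1}{7498}\right) \left(-54\right) = \left(- \frac{7}{5520} + \frac{2858}{3749}\right) \left(-54\right) = \frac{29773}{39120} \left(-54\right) = - \frac{267957}{6520}$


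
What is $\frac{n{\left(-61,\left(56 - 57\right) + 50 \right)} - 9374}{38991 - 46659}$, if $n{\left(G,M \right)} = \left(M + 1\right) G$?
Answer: $\frac{3106}{1917} \approx 1.6202$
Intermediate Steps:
$n{\left(G,M \right)} = G \left(1 + M\right)$ ($n{\left(G,M \right)} = \left(1 + M\right) G = G \left(1 + M\right)$)
$\frac{n{\left(-61,\left(56 - 57\right) + 50 \right)} - 9374}{38991 - 46659} = \frac{- 61 \left(1 + \left(\left(56 - 57\right) + 50\right)\right) - 9374}{38991 - 46659} = \frac{- 61 \left(1 + \left(-1 + 50\right)\right) - 9374}{-7668} = \left(- 61 \left(1 + 49\right) - 9374\right) \left(- \frac{1}{7668}\right) = \left(\left(-61\right) 50 - 9374\right) \left(- \frac{1}{7668}\right) = \left(-3050 - 9374\right) \left(- \frac{1}{7668}\right) = \left(-12424\right) \left(- \frac{1}{7668}\right) = \frac{3106}{1917}$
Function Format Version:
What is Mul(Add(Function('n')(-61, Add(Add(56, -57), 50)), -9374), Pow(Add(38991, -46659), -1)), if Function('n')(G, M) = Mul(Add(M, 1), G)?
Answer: Rational(3106, 1917) ≈ 1.6202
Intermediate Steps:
Function('n')(G, M) = Mul(G, Add(1, M)) (Function('n')(G, M) = Mul(Add(1, M), G) = Mul(G, Add(1, M)))
Mul(Add(Function('n')(-61, Add(Add(56, -57), 50)), -9374), Pow(Add(38991, -46659), -1)) = Mul(Add(Mul(-61, Add(1, Add(Add(56, -57), 50))), -9374), Pow(Add(38991, -46659), -1)) = Mul(Add(Mul(-61, Add(1, Add(-1, 50))), -9374), Pow(-7668, -1)) = Mul(Add(Mul(-61, Add(1, 49)), -9374), Rational(-1, 7668)) = Mul(Add(Mul(-61, 50), -9374), Rational(-1, 7668)) = Mul(Add(-3050, -9374), Rational(-1, 7668)) = Mul(-12424, Rational(-1, 7668)) = Rational(3106, 1917)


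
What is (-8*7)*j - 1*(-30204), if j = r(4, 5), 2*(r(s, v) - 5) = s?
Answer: 29812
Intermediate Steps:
r(s, v) = 5 + s/2
j = 7 (j = 5 + (½)*4 = 5 + 2 = 7)
(-8*7)*j - 1*(-30204) = -8*7*7 - 1*(-30204) = -56*7 + 30204 = -392 + 30204 = 29812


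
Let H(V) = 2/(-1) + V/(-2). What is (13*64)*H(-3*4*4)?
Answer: 18304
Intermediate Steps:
H(V) = -2 - V/2 (H(V) = 2*(-1) + V*(-½) = -2 - V/2)
(13*64)*H(-3*4*4) = (13*64)*(-2 - (-3*4)*4/2) = 832*(-2 - (-6)*4) = 832*(-2 - ½*(-48)) = 832*(-2 + 24) = 832*22 = 18304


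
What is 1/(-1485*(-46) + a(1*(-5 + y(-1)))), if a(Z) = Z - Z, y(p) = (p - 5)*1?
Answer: 1/68310 ≈ 1.4639e-5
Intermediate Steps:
y(p) = -5 + p (y(p) = (-5 + p)*1 = -5 + p)
a(Z) = 0
1/(-1485*(-46) + a(1*(-5 + y(-1)))) = 1/(-1485*(-46) + 0) = 1/(68310 + 0) = 1/68310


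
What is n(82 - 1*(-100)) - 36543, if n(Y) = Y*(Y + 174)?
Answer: 28249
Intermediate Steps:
n(Y) = Y*(174 + Y)
n(82 - 1*(-100)) - 36543 = (82 - 1*(-100))*(174 + (82 - 1*(-100))) - 36543 = (82 + 100)*(174 + (82 + 100)) - 36543 = 182*(174 + 182) - 36543 = 182*356 - 36543 = 64792 - 36543 = 28249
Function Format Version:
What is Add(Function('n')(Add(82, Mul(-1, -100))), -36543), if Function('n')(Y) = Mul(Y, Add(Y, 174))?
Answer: 28249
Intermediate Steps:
Function('n')(Y) = Mul(Y, Add(174, Y))
Add(Function('n')(Add(82, Mul(-1, -100))), -36543) = Add(Mul(Add(82, Mul(-1, -100)), Add(174, Add(82, Mul(-1, -100)))), -36543) = Add(Mul(Add(82, 100), Add(174, Add(82, 100))), -36543) = Add(Mul(182, Add(174, 182)), -36543) = Add(Mul(182, 356), -36543) = Add(64792, -36543) = 28249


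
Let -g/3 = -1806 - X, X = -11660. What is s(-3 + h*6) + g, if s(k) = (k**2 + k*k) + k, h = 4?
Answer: -28659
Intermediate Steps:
g = -29562 (g = -3*(-1806 - 1*(-11660)) = -3*(-1806 + 11660) = -3*9854 = -29562)
s(k) = k + 2*k**2 (s(k) = (k**2 + k**2) + k = 2*k**2 + k = k + 2*k**2)
s(-3 + h*6) + g = (-3 + 4*6)*(1 + 2*(-3 + 4*6)) - 29562 = (-3 + 24)*(1 + 2*(-3 + 24)) - 29562 = 21*(1 + 2*21) - 29562 = 21*(1 + 42) - 29562 = 21*43 - 29562 = 903 - 29562 = -28659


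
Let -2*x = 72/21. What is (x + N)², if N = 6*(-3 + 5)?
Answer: 5184/49 ≈ 105.80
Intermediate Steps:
N = 12 (N = 6*2 = 12)
x = -12/7 (x = -36/21 = -½*24/7 = -12/7 ≈ -1.7143)
(x + N)² = (-12/7 + 12)² = (72/7)² = 5184/49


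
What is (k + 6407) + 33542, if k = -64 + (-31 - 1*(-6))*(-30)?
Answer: 40635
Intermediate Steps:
k = 686 (k = -64 + (-31 + 6)*(-30) = -64 - 25*(-30) = -64 + 750 = 686)
(k + 6407) + 33542 = (686 + 6407) + 33542 = 7093 + 33542 = 40635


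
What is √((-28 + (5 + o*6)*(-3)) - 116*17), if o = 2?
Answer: I*√2051 ≈ 45.288*I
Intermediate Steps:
√((-28 + (5 + o*6)*(-3)) - 116*17) = √((-28 + (5 + 2*6)*(-3)) - 116*17) = √((-28 + (5 + 12)*(-3)) - 1972) = √((-28 + 17*(-3)) - 1972) = √((-28 - 51) - 1972) = √(-79 - 1972) = √(-2051) = I*√2051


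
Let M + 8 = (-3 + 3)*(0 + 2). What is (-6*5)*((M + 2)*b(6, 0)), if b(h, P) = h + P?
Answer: 1080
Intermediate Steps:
b(h, P) = P + h
M = -8 (M = -8 + (-3 + 3)*(0 + 2) = -8 + 0*2 = -8 + 0 = -8)
(-6*5)*((M + 2)*b(6, 0)) = (-6*5)*((-8 + 2)*(0 + 6)) = -(-180)*6 = -30*(-36) = 1080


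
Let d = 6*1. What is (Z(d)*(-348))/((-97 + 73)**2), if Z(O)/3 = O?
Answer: -87/8 ≈ -10.875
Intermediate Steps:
d = 6
Z(O) = 3*O
(Z(d)*(-348))/((-97 + 73)**2) = ((3*6)*(-348))/((-97 + 73)**2) = (18*(-348))/((-24)**2) = -6264/576 = -6264*1/576 = -87/8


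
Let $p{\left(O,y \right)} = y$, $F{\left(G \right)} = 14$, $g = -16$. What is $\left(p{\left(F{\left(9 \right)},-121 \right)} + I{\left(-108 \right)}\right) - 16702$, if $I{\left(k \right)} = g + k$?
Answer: $-16947$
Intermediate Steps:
$I{\left(k \right)} = -16 + k$
$\left(p{\left(F{\left(9 \right)},-121 \right)} + I{\left(-108 \right)}\right) - 16702 = \left(-121 - 124\right) - 16702 = -245 - 16702 = -16947$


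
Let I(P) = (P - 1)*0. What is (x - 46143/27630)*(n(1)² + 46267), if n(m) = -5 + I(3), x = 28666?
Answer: 2036836264978/1535 ≈ 1.3269e+9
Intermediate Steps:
I(P) = 0 (I(P) = (-1 + P)*0 = 0)
n(m) = -5 (n(m) = -5 + 0 = -5)
(x - 46143/27630)*(n(1)² + 46267) = (28666 - 46143/27630)*((-5)² + 46267) = (28666 - 46143*1/27630)*(25 + 46267) = (28666 - 5127/3070)*46292 = (87999493/3070)*46292 = 2036836264978/1535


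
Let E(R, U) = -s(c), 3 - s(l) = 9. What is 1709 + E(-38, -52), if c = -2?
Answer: 1715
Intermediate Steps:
s(l) = -6 (s(l) = 3 - 1*9 = 3 - 9 = -6)
E(R, U) = 6 (E(R, U) = -1*(-6) = 6)
1709 + E(-38, -52) = 1709 + 6 = 1715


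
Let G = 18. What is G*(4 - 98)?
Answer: -1692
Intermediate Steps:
G*(4 - 98) = 18*(4 - 98) = 18*(-94) = -1692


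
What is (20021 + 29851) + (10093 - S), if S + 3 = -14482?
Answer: 74450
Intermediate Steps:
S = -14485 (S = -3 - 14482 = -14485)
(20021 + 29851) + (10093 - S) = (20021 + 29851) + (10093 - 1*(-14485)) = 49872 + (10093 + 14485) = 49872 + 24578 = 74450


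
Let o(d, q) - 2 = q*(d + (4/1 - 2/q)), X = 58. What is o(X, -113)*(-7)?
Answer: 49042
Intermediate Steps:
o(d, q) = 2 + q*(4 + d - 2/q) (o(d, q) = 2 + q*(d + (4/1 - 2/q)) = 2 + q*(d + (4*1 - 2/q)) = 2 + q*(d + (4 - 2/q)) = 2 + q*(4 + d - 2/q))
o(X, -113)*(-7) = -113*(4 + 58)*(-7) = -113*62*(-7) = -7006*(-7) = 49042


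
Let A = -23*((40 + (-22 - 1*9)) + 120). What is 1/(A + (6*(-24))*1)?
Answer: -1/3111 ≈ -0.00032144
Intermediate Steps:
A = -2967 (A = -23*((40 + (-22 - 9)) + 120) = -23*((40 - 31) + 120) = -23*(9 + 120) = -23*129 = -2967)
1/(A + (6*(-24))*1) = 1/(-2967 + (6*(-24))*1) = 1/(-2967 - 144*1) = 1/(-2967 - 144) = 1/(-3111) = -1/3111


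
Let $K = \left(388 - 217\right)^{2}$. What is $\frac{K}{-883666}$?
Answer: $- \frac{29241}{883666} \approx -0.033091$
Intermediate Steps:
$K = 29241$ ($K = 171^{2} = 29241$)
$\frac{K}{-883666} = \frac{29241}{-883666} = 29241 \left(- \frac{1}{883666}\right) = - \frac{29241}{883666}$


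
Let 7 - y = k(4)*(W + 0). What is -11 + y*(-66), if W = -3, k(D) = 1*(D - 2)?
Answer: -869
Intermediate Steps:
k(D) = -2 + D (k(D) = 1*(-2 + D) = -2 + D)
y = 13 (y = 7 - (-2 + 4)*(-3 + 0) = 7 - 2*(-3) = 7 - 1*(-6) = 7 + 6 = 13)
-11 + y*(-66) = -11 + 13*(-66) = -11 - 858 = -869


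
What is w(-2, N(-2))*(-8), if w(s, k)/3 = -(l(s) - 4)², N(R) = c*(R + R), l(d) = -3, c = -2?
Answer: 1176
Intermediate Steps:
N(R) = -4*R (N(R) = -2*(R + R) = -4*R)
w(s, k) = -147 (w(s, k) = 3*(-(-3 - 4)²) = 3*(-1*(-7)²) = 3*(-1*49) = 3*(-49) = -147)
w(-2, N(-2))*(-8) = -147*(-8) = 1176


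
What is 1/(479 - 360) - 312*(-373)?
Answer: 13848745/119 ≈ 1.1638e+5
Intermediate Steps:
1/(479 - 360) - 312*(-373) = 1/119 + 116376 = 13848745/119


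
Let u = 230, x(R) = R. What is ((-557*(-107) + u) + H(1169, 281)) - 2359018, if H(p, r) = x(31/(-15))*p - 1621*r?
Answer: -41356589/15 ≈ -2.7571e+6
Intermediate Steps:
H(p, r) = -1621*r - 31*p/15 (H(p, r) = (31/(-15))*p - 1621*r = (31*(-1/15))*p - 1621*r = -31*p/15 - 1621*r = -1621*r - 31*p/15)
((-557*(-107) + u) + H(1169, 281)) - 2359018 = ((-557*(-107) + 230) + (-1621*281 - 31/15*1169)) - 2359018 = ((59599 + 230) + (-455501 - 36239/15)) - 2359018 = (59829 - 6868754/15) - 2359018 = -5971319/15 - 2359018 = -41356589/15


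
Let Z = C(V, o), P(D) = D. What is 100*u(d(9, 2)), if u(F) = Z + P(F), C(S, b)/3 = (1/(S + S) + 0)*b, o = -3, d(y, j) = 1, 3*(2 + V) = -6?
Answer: 425/2 ≈ 212.50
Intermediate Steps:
V = -4 (V = -2 + (1/3)*(-6) = -2 - 2 = -4)
C(S, b) = 3*b/(2*S) (C(S, b) = 3*((1/(S + S) + 0)*b) = 3*((1/(2*S) + 0)*b) = 3*((1/(2*S))*b) = 3*(b/(2*S)) = 3*b/(2*S))
Z = 9/8 (Z = (3/2)*(-3)/(-4) = (3/2)*(-3)*(-1/4) = 9/8 ≈ 1.1250)
u(F) = 9/8 + F
100*u(d(9, 2)) = 100*(9/8 + 1) = 100*(17/8) = 425/2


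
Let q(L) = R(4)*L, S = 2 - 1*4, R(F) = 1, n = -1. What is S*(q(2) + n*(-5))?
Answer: -14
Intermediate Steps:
S = -2 (S = 2 - 4 = -2)
q(L) = L (q(L) = 1*L = L)
S*(q(2) + n*(-5)) = -2*(2 - 1*(-5)) = -2*(2 + 5) = -2*7 = -14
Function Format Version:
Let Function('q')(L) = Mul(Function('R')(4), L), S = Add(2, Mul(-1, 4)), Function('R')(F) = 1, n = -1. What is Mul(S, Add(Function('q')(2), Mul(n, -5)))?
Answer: -14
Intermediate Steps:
S = -2 (S = Add(2, -4) = -2)
Function('q')(L) = L (Function('q')(L) = Mul(1, L) = L)
Mul(S, Add(Function('q')(2), Mul(n, -5))) = Mul(-2, Add(2, Mul(-1, -5))) = Mul(-2, Add(2, 5)) = Mul(-2, 7) = -14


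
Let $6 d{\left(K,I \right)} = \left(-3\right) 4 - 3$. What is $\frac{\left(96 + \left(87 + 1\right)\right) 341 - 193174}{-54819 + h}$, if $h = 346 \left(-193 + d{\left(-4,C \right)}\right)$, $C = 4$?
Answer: $\frac{65215}{61231} \approx 1.0651$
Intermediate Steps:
$d{\left(K,I \right)} = - \frac{5}{2}$ ($d{\left(K,I \right)} = \frac{\left(-3\right) 4 - 3}{6} = \frac{-12 - 3}{6} = \frac{1}{6} \left(-15\right) = - \frac{5}{2}$)
$h = -67643$ ($h = 346 \left(-193 - \frac{5}{2}\right) = 346 \left(- \frac{391}{2}\right) = -67643$)
$\frac{\left(96 + \left(87 + 1\right)\right) 341 - 193174}{-54819 + h} = \frac{\left(96 + \left(87 + 1\right)\right) 341 - 193174}{-54819 - 67643} = \frac{\left(96 + 88\right) 341 - 193174}{-122462} = \left(184 \cdot 341 - 193174\right) \left(- \frac{1}{122462}\right) = \left(62744 - 193174\right) \left(- \frac{1}{122462}\right) = \left(-130430\right) \left(- \frac{1}{122462}\right) = \frac{65215}{61231}$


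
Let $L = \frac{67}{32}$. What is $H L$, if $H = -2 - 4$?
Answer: $- \frac{201}{16} \approx -12.563$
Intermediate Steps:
$H = -6$ ($H = -2 - 4 = -6$)
$L = \frac{67}{32}$ ($L = 67 \cdot \frac{1}{32} = \frac{67}{32} \approx 2.0938$)
$H L = \left(-6\right) \frac{67}{32} = - \frac{201}{16}$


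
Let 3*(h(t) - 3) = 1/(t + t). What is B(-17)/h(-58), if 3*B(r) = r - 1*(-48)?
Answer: 3596/1043 ≈ 3.4477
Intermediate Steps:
h(t) = 3 + 1/(6*t) (h(t) = 3 + 1/(3*(t + t)) = 3 + 1/(3*((2*t))) = 3 + (1/(2*t))/3 = 3 + 1/(6*t))
B(r) = 16 + r/3 (B(r) = (r - 1*(-48))/3 = (r + 48)/3 = (48 + r)/3 = 16 + r/3)
B(-17)/h(-58) = (16 + (⅓)*(-17))/(3 + (⅙)/(-58)) = (16 - 17/3)/(3 + (⅙)*(-1/58)) = 31/(3*(3 - 1/348)) = 31/(3*(1043/348)) = (31/3)*(348/1043) = 3596/1043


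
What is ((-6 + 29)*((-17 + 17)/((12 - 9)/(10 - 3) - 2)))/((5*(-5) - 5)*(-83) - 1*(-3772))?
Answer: 0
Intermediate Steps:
((-6 + 29)*((-17 + 17)/((12 - 9)/(10 - 3) - 2)))/((5*(-5) - 5)*(-83) - 1*(-3772)) = (23*(0/(3/7 - 2)))/((-25 - 5)*(-83) + 3772) = (23*(0/(3*(1/7) - 2)))/(-30*(-83) + 3772) = (23*(0/(3/7 - 2)))/(2490 + 3772) = (23*(0/(-11/7)))/6262 = (23*(0*(-7/11)))*(1/6262) = (23*0)*(1/6262) = 0*(1/6262) = 0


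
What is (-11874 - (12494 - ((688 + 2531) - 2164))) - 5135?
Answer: -28448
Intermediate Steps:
(-11874 - (12494 - ((688 + 2531) - 2164))) - 5135 = (-11874 - (12494 - (3219 - 2164))) - 5135 = (-11874 - (12494 - 1*1055)) - 5135 = (-11874 - (12494 - 1055)) - 5135 = (-11874 - 1*11439) - 5135 = (-11874 - 11439) - 5135 = -23313 - 5135 = -28448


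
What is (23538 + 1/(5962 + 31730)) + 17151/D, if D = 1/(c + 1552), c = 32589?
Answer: 22071524146669/37692 ≈ 5.8558e+8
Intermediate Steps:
D = 1/34141 (D = 1/(32589 + 1552) = 1/34141 ≈ 2.9290e-5)
(23538 + 1/(5962 + 31730)) + 17151/D = (23538 + 1/(5962 + 31730)) + 17151/(1/34141) = (23538 + 1/37692) + 17151*34141 = (23538 + 1/37692) + 585552291 = 887194297/37692 + 585552291 = 22071524146669/37692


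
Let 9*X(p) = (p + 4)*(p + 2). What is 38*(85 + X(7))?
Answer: 3648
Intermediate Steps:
X(p) = (2 + p)*(4 + p)/9 (X(p) = ((p + 4)*(p + 2))/9 = ((4 + p)*(2 + p))/9 = ((2 + p)*(4 + p))/9 = (2 + p)*(4 + p)/9)
38*(85 + X(7)) = 38*(85 + (8/9 + (⅑)*7² + (⅔)*7)) = 38*(85 + (8/9 + (⅑)*49 + 14/3)) = 38*(85 + (8/9 + 49/9 + 14/3)) = 38*(85 + 11) = 38*96 = 3648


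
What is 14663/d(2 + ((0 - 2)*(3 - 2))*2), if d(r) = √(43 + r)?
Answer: 14663*√41/41 ≈ 2290.0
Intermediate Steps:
14663/d(2 + ((0 - 2)*(3 - 2))*2) = 14663/(√(43 + (2 + ((0 - 2)*(3 - 2))*2))) = 14663/(√(43 + (2 - 2*1*2))) = 14663/(√(43 + (2 - 2*2))) = 14663/(√(43 + (2 - 4))) = 14663/(√(43 - 2)) = 14663/(√41) = 14663*(√41/41) = 14663*√41/41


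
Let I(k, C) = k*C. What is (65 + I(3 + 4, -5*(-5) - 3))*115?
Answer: 25185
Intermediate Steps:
I(k, C) = C*k
(65 + I(3 + 4, -5*(-5) - 3))*115 = (65 + (-5*(-5) - 3)*(3 + 4))*115 = (65 + (25 - 3)*7)*115 = (65 + 22*7)*115 = (65 + 154)*115 = 219*115 = 25185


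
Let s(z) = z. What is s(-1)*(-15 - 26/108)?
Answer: 823/54 ≈ 15.241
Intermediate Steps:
s(-1)*(-15 - 26/108) = -(-15 - 26/108) = -(-15 - 26*1/108) = -(-15 - 13/54) = -1*(-823/54) = 823/54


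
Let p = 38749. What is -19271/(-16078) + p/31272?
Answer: 612824567/251395608 ≈ 2.4377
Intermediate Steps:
-19271/(-16078) + p/31272 = -19271/(-16078) + 38749/31272 = -19271*(-1/16078) + 38749*(1/31272) = 19271/16078 + 38749/31272 = 612824567/251395608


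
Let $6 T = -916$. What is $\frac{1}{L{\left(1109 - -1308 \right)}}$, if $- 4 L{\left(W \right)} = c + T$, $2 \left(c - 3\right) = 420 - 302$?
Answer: $\frac{3}{68} \approx 0.044118$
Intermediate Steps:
$T = - \frac{458}{3}$ ($T = \frac{1}{6} \left(-916\right) = - \frac{458}{3} \approx -152.67$)
$c = 62$ ($c = 3 + \frac{420 - 302}{2} = 3 + \frac{1}{2} \cdot 118 = 3 + 59 = 62$)
$L{\left(W \right)} = \frac{68}{3}$ ($L{\left(W \right)} = - \frac{62 - \frac{458}{3}}{4} = \left(- \frac{1}{4}\right) \left(- \frac{272}{3}\right) = \frac{68}{3}$)
$\frac{1}{L{\left(1109 - -1308 \right)}} = \frac{1}{\frac{68}{3}} = \frac{3}{68}$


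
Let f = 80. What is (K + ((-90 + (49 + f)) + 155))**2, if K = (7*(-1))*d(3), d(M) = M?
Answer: 29929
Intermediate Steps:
K = -21 (K = (7*(-1))*3 = -7*3 = -21)
(K + ((-90 + (49 + f)) + 155))**2 = (-21 + ((-90 + (49 + 80)) + 155))**2 = (-21 + ((-90 + 129) + 155))**2 = (-21 + (39 + 155))**2 = (-21 + 194)**2 = 173**2 = 29929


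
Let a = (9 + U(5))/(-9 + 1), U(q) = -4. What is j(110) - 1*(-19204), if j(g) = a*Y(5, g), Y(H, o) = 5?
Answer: 153607/8 ≈ 19201.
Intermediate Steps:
a = -5/8 (a = (9 - 4)/(-9 + 1) = 5/(-8) = 5*(-⅛) = -5/8 ≈ -0.62500)
j(g) = -25/8 (j(g) = -5/8*5 = -25/8)
j(110) - 1*(-19204) = -25/8 - 1*(-19204) = -25/8 + 19204 = 153607/8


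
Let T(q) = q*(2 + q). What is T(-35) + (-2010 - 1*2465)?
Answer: -3320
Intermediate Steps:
T(-35) + (-2010 - 1*2465) = -35*(2 - 35) + (-2010 - 1*2465) = -35*(-33) + (-2010 - 2465) = 1155 - 4475 = -3320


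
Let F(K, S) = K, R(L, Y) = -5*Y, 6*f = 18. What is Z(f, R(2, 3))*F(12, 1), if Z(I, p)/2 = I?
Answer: 72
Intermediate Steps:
f = 3 (f = (1/6)*18 = 3)
Z(I, p) = 2*I
Z(f, R(2, 3))*F(12, 1) = (2*3)*12 = 6*12 = 72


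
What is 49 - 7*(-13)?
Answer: 140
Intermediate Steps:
49 - 7*(-13) = 49 + 91 = 140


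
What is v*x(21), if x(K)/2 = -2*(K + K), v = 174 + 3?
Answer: -29736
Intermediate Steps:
v = 177
x(K) = -8*K (x(K) = 2*(-2*(K + K)) = 2*(-4*K) = -8*K)
v*x(21) = 177*(-8*21) = 177*(-168) = -29736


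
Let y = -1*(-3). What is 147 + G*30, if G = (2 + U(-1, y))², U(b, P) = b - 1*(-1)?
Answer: 267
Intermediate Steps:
y = 3
U(b, P) = 1 + b (U(b, P) = b + 1 = 1 + b)
G = 4 (G = (2 + (1 - 1))² = (2 + 0)² = 2² = 4)
147 + G*30 = 147 + 4*30 = 147 + 120 = 267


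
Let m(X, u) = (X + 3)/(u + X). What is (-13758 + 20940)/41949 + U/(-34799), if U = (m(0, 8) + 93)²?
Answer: -823625421/10380680896 ≈ -0.079342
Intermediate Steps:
m(X, u) = (3 + X)/(X + u)
U = 558009/64 (U = ((3 + 0)/(0 + 8) + 93)² = (3/8 + 93)² = (747/8)² = 558009/64 ≈ 8718.9)
(-13758 + 20940)/41949 + U/(-34799) = (-13758 + 20940)/41949 + (558009/64)/(-34799) = 7182*(1/41949) + (558009/64)*(-1/34799) = 798/4661 - 558009/2227136 = -823625421/10380680896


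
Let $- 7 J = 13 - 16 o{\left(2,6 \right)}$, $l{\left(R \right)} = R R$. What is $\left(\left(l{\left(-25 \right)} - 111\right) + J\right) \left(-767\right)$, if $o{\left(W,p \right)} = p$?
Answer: $- \frac{2823327}{7} \approx -4.0333 \cdot 10^{5}$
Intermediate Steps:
$l{\left(R \right)} = R^{2}$
$J = \frac{83}{7}$ ($J = - \frac{13 - 96}{7} = \left(- \frac{1}{7}\right) \left(-83\right) = \frac{83}{7} \approx 11.857$)
$\left(\left(l{\left(-25 \right)} - 111\right) + J\right) \left(-767\right) = \left(\left(\left(-25\right)^{2} - 111\right) + \frac{83}{7}\right) \left(-767\right) = \left(\left(625 - 111\right) + \frac{83}{7}\right) \left(-767\right) = \left(514 + \frac{83}{7}\right) \left(-767\right) = \frac{3681}{7} \left(-767\right) = - \frac{2823327}{7}$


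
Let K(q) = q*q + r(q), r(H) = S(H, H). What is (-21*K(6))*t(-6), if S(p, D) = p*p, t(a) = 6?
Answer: -9072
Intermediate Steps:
S(p, D) = p²
r(H) = H²
K(q) = 2*q² (K(q) = q*q + q² = q² + q² = 2*q²)
(-21*K(6))*t(-6) = -42*6²*6 = -42*36*6 = -21*72*6 = -1512*6 = -9072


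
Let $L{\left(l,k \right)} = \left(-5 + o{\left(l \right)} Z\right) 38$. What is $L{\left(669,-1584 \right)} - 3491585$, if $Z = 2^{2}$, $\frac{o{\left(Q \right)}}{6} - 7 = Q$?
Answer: $-2875263$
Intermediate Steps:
$o{\left(Q \right)} = 42 + 6 Q$
$Z = 4$
$L{\left(l,k \right)} = 6194 + 912 l$ ($L{\left(l,k \right)} = \left(-5 + \left(42 + 6 l\right) 4\right) 38 = \left(-5 + \left(168 + 24 l\right)\right) 38 = \left(163 + 24 l\right) 38 = 6194 + 912 l$)
$L{\left(669,-1584 \right)} - 3491585 = \left(6194 + 912 \cdot 669\right) - 3491585 = \left(6194 + 610128\right) - 3491585 = 616322 - 3491585 = -2875263$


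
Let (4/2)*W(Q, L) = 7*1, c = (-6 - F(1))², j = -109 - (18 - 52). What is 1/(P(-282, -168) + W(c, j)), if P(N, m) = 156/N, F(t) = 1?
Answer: 94/277 ≈ 0.33935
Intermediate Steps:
j = -75 (j = -109 - 1*(-34) = -109 + 34 = -75)
c = 49 (c = (-6 - 1*1)² = (-6 - 1)² = (-7)² = 49)
W(Q, L) = 7/2 (W(Q, L) = (7*1)/2 = (½)*7 = 7/2)
1/(P(-282, -168) + W(c, j)) = 1/(156/(-282) + 7/2) = 1/(156*(-1/282) + 7/2) = 1/(-26/47 + 7/2) = 1/(277/94) = 94/277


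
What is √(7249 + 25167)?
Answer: 4*√2026 ≈ 180.04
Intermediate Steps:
√(7249 + 25167) = √32416 = 4*√2026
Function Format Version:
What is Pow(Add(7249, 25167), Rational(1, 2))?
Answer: Mul(4, Pow(2026, Rational(1, 2))) ≈ 180.04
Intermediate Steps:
Pow(Add(7249, 25167), Rational(1, 2)) = Pow(32416, Rational(1, 2)) = Mul(4, Pow(2026, Rational(1, 2)))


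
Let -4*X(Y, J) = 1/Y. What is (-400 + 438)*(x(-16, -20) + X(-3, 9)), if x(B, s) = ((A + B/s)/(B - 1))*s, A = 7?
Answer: 35891/102 ≈ 351.87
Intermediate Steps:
X(Y, J) = -1/(4*Y)
x(B, s) = s*(7 + B/s)/(-1 + B) (x(B, s) = ((7 + B/s)/(B - 1))*s = ((7 + B/s)/(-1 + B))*s = s*(7 + B/s)/(-1 + B))
(-400 + 438)*(x(-16, -20) + X(-3, 9)) = (-400 + 438)*((-16 + 7*(-20))/(-1 - 16) - 1/4/(-3)) = 38*((-16 - 140)/(-17) - 1/4*(-1/3)) = 38*(-1/17*(-156) + 1/12) = 38*(156/17 + 1/12) = 38*(1889/204) = 35891/102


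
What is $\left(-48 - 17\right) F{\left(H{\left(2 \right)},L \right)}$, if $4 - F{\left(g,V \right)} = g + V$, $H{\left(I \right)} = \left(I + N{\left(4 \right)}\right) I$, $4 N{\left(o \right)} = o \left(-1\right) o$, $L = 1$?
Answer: $-455$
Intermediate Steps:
$N{\left(o \right)} = - \frac{o^{2}}{4}$ ($N{\left(o \right)} = \frac{o \left(-1\right) o}{4} = \frac{- o o}{4} = \frac{\left(-1\right) o^{2}}{4} = - \frac{o^{2}}{4}$)
$H{\left(I \right)} = I \left(-4 + I\right)$ ($H{\left(I \right)} = \left(I - \frac{4^{2}}{4}\right) I = \left(I - 4\right) I = \left(-4 + I\right) I = I \left(-4 + I\right)$)
$F{\left(g,V \right)} = 4 - V - g$ ($F{\left(g,V \right)} = 4 - \left(g + V\right) = 4 - \left(V + g\right) = 4 - V - g$)
$\left(-48 - 17\right) F{\left(H{\left(2 \right)},L \right)} = \left(-48 - 17\right) \left(4 - 1 - 2 \left(-4 + 2\right)\right) = \left(-48 - 17\right) \left(4 - 1 - 2 \left(-2\right)\right) = - 65 \left(4 - 1 - -4\right) = - 65 \left(4 - 1 + 4\right) = \left(-65\right) 7 = -455$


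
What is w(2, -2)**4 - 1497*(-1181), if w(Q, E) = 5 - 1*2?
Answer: 1768038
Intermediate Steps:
w(Q, E) = 3 (w(Q, E) = 5 - 2 = 3)
w(2, -2)**4 - 1497*(-1181) = 3**4 - 1497*(-1181) = 81 + 1767957 = 1768038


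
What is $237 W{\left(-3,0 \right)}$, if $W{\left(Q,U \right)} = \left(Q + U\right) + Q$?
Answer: $-1422$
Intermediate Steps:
$W{\left(Q,U \right)} = U + 2 Q$
$237 W{\left(-3,0 \right)} = 237 \left(0 + 2 \left(-3\right)\right) = 237 \left(0 - 6\right) = 237 \left(-6\right) = -1422$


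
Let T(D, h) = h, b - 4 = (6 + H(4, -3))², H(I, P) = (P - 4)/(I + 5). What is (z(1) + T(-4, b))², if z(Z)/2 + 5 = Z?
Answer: 3553225/6561 ≈ 541.57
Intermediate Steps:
z(Z) = -10 + 2*Z
H(I, P) = (-4 + P)/(5 + I)
b = 2533/81 (b = 4 + (6 + (-4 - 3)/(5 + 4))² = 4 + (6 - 7/9)² = 4 + (47/9)² = 4 + 2209/81 = 2533/81 ≈ 31.272)
(z(1) + T(-4, b))² = ((-10 + 2*1) + 2533/81)² = ((-10 + 2) + 2533/81)² = (-8 + 2533/81)² = (1885/81)² = 3553225/6561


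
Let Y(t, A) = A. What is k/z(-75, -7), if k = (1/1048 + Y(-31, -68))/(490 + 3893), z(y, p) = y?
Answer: 71263/344503800 ≈ 0.00020686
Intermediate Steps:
k = -71263/4593384 (k = (1/1048 - 68)/(490 + 3893) = (1/1048 - 68)/4383 = -71263/1048*1/4383 = -71263/4593384 ≈ -0.015514)
k/z(-75, -7) = -71263/4593384/(-75) = -71263/4593384*(-1/75) = 71263/344503800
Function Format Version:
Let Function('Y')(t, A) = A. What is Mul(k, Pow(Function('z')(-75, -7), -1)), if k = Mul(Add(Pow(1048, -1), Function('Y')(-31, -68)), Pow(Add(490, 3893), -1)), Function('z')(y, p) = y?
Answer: Rational(71263, 344503800) ≈ 0.00020686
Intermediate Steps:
k = Rational(-71263, 4593384) (k = Mul(Add(Pow(1048, -1), -68), Pow(Add(490, 3893), -1)) = Mul(Add(Rational(1, 1048), -68), Pow(4383, -1)) = Mul(Rational(-71263, 1048), Rational(1, 4383)) = Rational(-71263, 4593384) ≈ -0.015514)
Mul(k, Pow(Function('z')(-75, -7), -1)) = Mul(Rational(-71263, 4593384), Pow(-75, -1)) = Mul(Rational(-71263, 4593384), Rational(-1, 75)) = Rational(71263, 344503800)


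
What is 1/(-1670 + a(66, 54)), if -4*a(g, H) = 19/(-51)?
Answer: -204/340661 ≈ -0.00059884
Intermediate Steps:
a(g, H) = 19/204 (a(g, H) = -19/(4*(-51)) = -19*(-1)/(4*51) = -1/4*(-19/51) = 19/204)
1/(-1670 + a(66, 54)) = 1/(-1670 + 19/204) = 1/(-340661/204) = -204/340661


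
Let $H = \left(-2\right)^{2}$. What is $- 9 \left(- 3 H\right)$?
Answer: $108$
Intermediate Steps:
$H = 4$
$- 9 \left(- 3 H\right) = - 9 \left(\left(-3\right) 4\right) = \left(-9\right) \left(-12\right) = 108$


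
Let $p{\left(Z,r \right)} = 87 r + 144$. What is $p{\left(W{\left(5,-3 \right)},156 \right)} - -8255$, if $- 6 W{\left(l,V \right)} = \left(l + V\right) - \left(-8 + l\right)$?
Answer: $21971$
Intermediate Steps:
$W{\left(l,V \right)} = - \frac{4}{3} - \frac{V}{6}$ ($W{\left(l,V \right)} = - \frac{\left(l + V\right) - \left(-8 + l\right)}{6} = - \frac{\left(V + l\right) - \left(-8 + l\right)}{6} = - \frac{8 + V}{6} = - \frac{4}{3} - \frac{V}{6}$)
$p{\left(Z,r \right)} = 144 + 87 r$
$p{\left(W{\left(5,-3 \right)},156 \right)} - -8255 = \left(144 + 87 \cdot 156\right) - -8255 = \left(144 + 13572\right) + 8255 = 13716 + 8255 = 21971$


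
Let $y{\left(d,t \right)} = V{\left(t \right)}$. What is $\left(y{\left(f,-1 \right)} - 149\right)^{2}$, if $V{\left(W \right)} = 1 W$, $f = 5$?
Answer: $22500$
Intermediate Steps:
$V{\left(W \right)} = W$
$y{\left(d,t \right)} = t$
$\left(y{\left(f,-1 \right)} - 149\right)^{2} = \left(-1 - 149\right)^{2} = \left(-150\right)^{2} = 22500$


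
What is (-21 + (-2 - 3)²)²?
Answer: 16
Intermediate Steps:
(-21 + (-2 - 3)²)² = (-21 + (-5)²)² = (-21 + 25)² = 4² = 16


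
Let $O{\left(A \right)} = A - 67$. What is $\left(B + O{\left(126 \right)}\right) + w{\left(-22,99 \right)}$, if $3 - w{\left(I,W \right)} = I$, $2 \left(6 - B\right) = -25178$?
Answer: $12679$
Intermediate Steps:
$B = 12595$ ($B = 6 - -12589 = 6 + 12589 = 12595$)
$O{\left(A \right)} = -67 + A$ ($O{\left(A \right)} = A - 67 = -67 + A$)
$w{\left(I,W \right)} = 3 - I$
$\left(B + O{\left(126 \right)}\right) + w{\left(-22,99 \right)} = \left(12595 + \left(-67 + 126\right)\right) + \left(3 - -22\right) = \left(12595 + 59\right) + \left(3 + 22\right) = 12654 + 25 = 12679$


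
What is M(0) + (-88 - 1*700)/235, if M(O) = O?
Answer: -788/235 ≈ -3.3532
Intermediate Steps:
M(0) + (-88 - 1*700)/235 = 0 + (-88 - 1*700)/235 = 0 + (-88 - 700)*(1/235) = 0 - 788*1/235 = 0 - 788/235 = -788/235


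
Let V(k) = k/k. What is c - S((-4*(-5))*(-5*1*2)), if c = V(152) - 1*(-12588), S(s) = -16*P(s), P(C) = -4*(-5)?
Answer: 12909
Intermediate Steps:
P(C) = 20
V(k) = 1
S(s) = -320 (S(s) = -16*20 = -320)
c = 12589 (c = 1 - 1*(-12588) = 1 + 12588 = 12589)
c - S((-4*(-5))*(-5*1*2)) = 12589 - 1*(-320) = 12589 + 320 = 12909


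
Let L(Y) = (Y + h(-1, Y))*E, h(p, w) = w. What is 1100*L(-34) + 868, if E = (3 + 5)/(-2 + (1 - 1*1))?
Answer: 300068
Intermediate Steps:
E = -4 (E = 8/(-2 + (1 - 1)) = 8/(-2 + 0) = 8/(-2) = 8*(-½) = -4)
L(Y) = -8*Y (L(Y) = (Y + Y)*(-4) = (2*Y)*(-4) = -8*Y)
1100*L(-34) + 868 = 1100*(-8*(-34)) + 868 = 1100*272 + 868 = 299200 + 868 = 300068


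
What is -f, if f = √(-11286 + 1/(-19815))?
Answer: -I*√4431269883165/19815 ≈ -106.24*I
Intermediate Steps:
f = I*√4431269883165/19815 (f = √(-11286 - 1/19815) = √(-223632091/19815) = I*√4431269883165/19815 ≈ 106.24*I)
-f = -I*√4431269883165/19815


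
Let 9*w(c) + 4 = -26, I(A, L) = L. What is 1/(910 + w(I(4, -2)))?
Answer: 3/2720 ≈ 0.0011029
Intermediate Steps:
w(c) = -10/3 (w(c) = -4/9 + (1/9)*(-26) = -4/9 - 26/9 = -10/3)
1/(910 + w(I(4, -2))) = 1/(910 - 10/3) = 1/(2720/3) = 3/2720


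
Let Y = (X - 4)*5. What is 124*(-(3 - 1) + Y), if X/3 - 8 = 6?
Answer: 23312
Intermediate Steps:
X = 42 (X = 24 + 3*6 = 24 + 18 = 42)
Y = 190 (Y = (42 - 4)*5 = 38*5 = 190)
124*(-(3 - 1) + Y) = 124*(-(3 - 1) + 190) = 124*(-1*2 + 190) = 124*(-2 + 190) = 124*188 = 23312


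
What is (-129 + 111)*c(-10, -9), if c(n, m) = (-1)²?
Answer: -18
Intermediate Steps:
c(n, m) = 1
(-129 + 111)*c(-10, -9) = (-129 + 111)*1 = -18*1 = -18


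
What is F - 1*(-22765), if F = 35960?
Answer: 58725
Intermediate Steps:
F - 1*(-22765) = 35960 - 1*(-22765) = 35960 + 22765 = 58725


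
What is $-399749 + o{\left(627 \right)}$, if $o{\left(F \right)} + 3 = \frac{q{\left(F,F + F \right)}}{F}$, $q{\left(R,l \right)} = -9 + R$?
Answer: $- \frac{83547962}{209} \approx -3.9975 \cdot 10^{5}$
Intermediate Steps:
$o{\left(F \right)} = -3 + \frac{-9 + F}{F}$
$-399749 + o{\left(627 \right)} = -399749 - \left(2 + \frac{9}{627}\right) = -399749 - \frac{421}{209} = - \frac{83547962}{209}$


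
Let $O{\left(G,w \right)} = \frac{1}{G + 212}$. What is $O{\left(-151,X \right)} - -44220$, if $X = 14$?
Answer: $\frac{2697421}{61} \approx 44220.0$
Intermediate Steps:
$O{\left(G,w \right)} = \frac{1}{212 + G}$
$O{\left(-151,X \right)} - -44220 = \frac{1}{212 - 151} - -44220 = \frac{1}{61} + 44220 = \frac{2697421}{61}$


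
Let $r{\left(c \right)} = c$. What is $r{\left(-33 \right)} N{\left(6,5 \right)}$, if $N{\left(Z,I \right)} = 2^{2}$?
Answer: $-132$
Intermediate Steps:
$N{\left(Z,I \right)} = 4$
$r{\left(-33 \right)} N{\left(6,5 \right)} = \left(-33\right) 4 = -132$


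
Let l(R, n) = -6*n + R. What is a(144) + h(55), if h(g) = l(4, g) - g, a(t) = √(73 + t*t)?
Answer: -381 + √20809 ≈ -236.75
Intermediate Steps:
l(R, n) = R - 6*n
a(t) = √(73 + t²)
h(g) = 4 - 7*g (h(g) = (4 - 6*g) - g = 4 - 7*g)
a(144) + h(55) = √(73 + 144²) + (4 - 7*55) = √(73 + 20736) + (4 - 385) = √20809 - 381 = -381 + √20809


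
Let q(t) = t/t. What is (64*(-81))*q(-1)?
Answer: -5184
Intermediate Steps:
q(t) = 1
(64*(-81))*q(-1) = (64*(-81))*1 = -5184*1 = -5184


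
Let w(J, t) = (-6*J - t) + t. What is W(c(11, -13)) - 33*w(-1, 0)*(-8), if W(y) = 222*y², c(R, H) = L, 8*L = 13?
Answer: 69447/32 ≈ 2170.2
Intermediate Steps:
L = 13/8 (L = (⅛)*13 = 13/8 ≈ 1.6250)
w(J, t) = -6*J (w(J, t) = (-t - 6*J) + t = -6*J)
c(R, H) = 13/8
W(c(11, -13)) - 33*w(-1, 0)*(-8) = 222*(13/8)² - 33*(-6*(-1))*(-8) = 222*(169/64) - 33*6*(-8) = 18759/32 - 198*(-8) = 18759/32 - 1*(-1584) = 18759/32 + 1584 = 69447/32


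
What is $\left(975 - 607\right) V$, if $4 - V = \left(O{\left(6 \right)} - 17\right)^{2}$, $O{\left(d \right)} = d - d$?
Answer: $-104880$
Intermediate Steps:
$O{\left(d \right)} = 0$
$V = -285$ ($V = 4 - \left(0 - 17\right)^{2} = 4 - \left(-17\right)^{2} = 4 - 289 = -285$)
$\left(975 - 607\right) V = \left(975 - 607\right) \left(-285\right) = 368 \left(-285\right) = -104880$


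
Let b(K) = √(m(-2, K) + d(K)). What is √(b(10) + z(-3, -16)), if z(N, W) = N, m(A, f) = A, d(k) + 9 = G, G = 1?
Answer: √(-3 + I*√10) ≈ 0.82429 + 1.9182*I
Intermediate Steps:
d(k) = -8 (d(k) = -9 + 1 = -8)
b(K) = I*√10 (b(K) = √(-2 - 8) = √(-10) = I*√10)
√(b(10) + z(-3, -16)) = √(I*√10 - 3) = √(-3 + I*√10)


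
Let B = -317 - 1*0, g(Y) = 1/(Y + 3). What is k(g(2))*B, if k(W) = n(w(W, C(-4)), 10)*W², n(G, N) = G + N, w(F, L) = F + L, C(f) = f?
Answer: -9827/125 ≈ -78.616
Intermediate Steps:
g(Y) = 1/(3 + Y)
B = -317 (B = -317 + 0 = -317)
k(W) = W²*(6 + W) (k(W) = ((W - 4) + 10)*W² = ((-4 + W) + 10)*W² = (6 + W)*W² = W²*(6 + W))
k(g(2))*B = ((1/(3 + 2))²*(6 + 1/(3 + 2)))*(-317) = ((1/5)²*(6 + 1/5))*(-317) = ((⅕)²*(6 + ⅕))*(-317) = ((1/25)*(31/5))*(-317) = (31/125)*(-317) = -9827/125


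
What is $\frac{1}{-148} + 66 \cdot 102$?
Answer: $\frac{996335}{148} \approx 6732.0$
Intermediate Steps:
$\frac{1}{-148} + 66 \cdot 102 = - \frac{1}{148} + 6732 = \frac{996335}{148}$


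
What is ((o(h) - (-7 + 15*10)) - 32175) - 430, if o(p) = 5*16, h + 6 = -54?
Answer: -32668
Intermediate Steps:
h = -60 (h = -6 - 54 = -60)
o(p) = 80
((o(h) - (-7 + 15*10)) - 32175) - 430 = ((80 - (-7 + 15*10)) - 32175) - 430 = ((80 - (-7 + 150)) - 32175) - 430 = ((80 - 1*143) - 32175) - 430 = ((80 - 143) - 32175) - 430 = (-63 - 32175) - 430 = -32238 - 430 = -32668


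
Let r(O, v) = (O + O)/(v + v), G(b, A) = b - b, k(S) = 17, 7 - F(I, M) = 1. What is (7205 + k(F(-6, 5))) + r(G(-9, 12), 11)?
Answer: 7222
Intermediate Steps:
F(I, M) = 6 (F(I, M) = 7 - 1*1 = 7 - 1 = 6)
G(b, A) = 0
r(O, v) = O/v (r(O, v) = (2*O)/((2*v)) = (2*O)*(1/(2*v)) = O/v)
(7205 + k(F(-6, 5))) + r(G(-9, 12), 11) = (7205 + 17) + 0/11 = 7222 + 0*(1/11) = 7222 + 0 = 7222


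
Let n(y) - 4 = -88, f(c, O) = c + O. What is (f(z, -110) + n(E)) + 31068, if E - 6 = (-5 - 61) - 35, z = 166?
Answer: 31040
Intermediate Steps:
E = -95 (E = 6 + ((-5 - 61) - 35) = 6 + (-66 - 35) = 6 - 101 = -95)
f(c, O) = O + c
n(y) = -84 (n(y) = 4 - 88 = -84)
(f(z, -110) + n(E)) + 31068 = ((-110 + 166) - 84) + 31068 = (56 - 84) + 31068 = -28 + 31068 = 31040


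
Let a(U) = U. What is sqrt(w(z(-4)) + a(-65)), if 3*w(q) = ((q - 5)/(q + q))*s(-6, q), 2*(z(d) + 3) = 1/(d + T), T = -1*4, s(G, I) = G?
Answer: I*sqrt(3314)/7 ≈ 8.2239*I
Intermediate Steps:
T = -4
z(d) = -3 + 1/(2*(-4 + d)) (z(d) = -3 + 1/(2*(d - 4)) = -3 + 1/(2*(-4 + d)))
w(q) = -(-5 + q)/q (w(q) = (((q - 5)/(q + q))*(-6))/3 = (((-5 + q)/((2*q)))*(-6))/3 = (((-5 + q)*(1/(2*q)))*(-6))/3 = (((-5 + q)/(2*q))*(-6))/3 = (-3*(-5 + q)/q)/3 = -(-5 + q)/q)
sqrt(w(z(-4)) + a(-65)) = sqrt((5 - (25 - 6*(-4))/(2*(-4 - 4)))/(((25 - 6*(-4))/(2*(-4 - 4)))) - 65) = sqrt((5 - (25 + 24)/(2*(-8)))/(((1/2)*(25 + 24)/(-8))) - 65) = sqrt((5 - (-1)*49/(2*8))/(((1/2)*(-1/8)*49)) - 65) = sqrt((5 - 1*(-49/16))/(-49/16) - 65) = sqrt(-16*(5 + 49/16)/49 - 65) = sqrt(-16/49*129/16 - 65) = sqrt(-129/49 - 65) = sqrt(-3314/49) = I*sqrt(3314)/7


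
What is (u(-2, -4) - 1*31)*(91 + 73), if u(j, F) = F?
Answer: -5740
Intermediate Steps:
(u(-2, -4) - 1*31)*(91 + 73) = (-4 - 1*31)*(91 + 73) = (-4 - 31)*164 = -35*164 = -5740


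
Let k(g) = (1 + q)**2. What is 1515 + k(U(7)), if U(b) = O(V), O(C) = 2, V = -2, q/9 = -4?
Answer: 2740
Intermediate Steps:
q = -36 (q = 9*(-4) = -36)
U(b) = 2
k(g) = 1225 (k(g) = (1 - 36)**2 = (-35)**2 = 1225)
1515 + k(U(7)) = 1515 + 1225 = 2740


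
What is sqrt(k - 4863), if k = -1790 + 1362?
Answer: I*sqrt(5291) ≈ 72.739*I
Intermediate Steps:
k = -428
sqrt(k - 4863) = sqrt(-428 - 4863) = sqrt(-5291) = I*sqrt(5291)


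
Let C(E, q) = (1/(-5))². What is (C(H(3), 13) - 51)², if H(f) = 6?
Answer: 1623076/625 ≈ 2596.9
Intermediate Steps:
C(E, q) = 1/25 (C(E, q) = (-⅕)² = 1/25)
(C(H(3), 13) - 51)² = (1/25 - 51)² = (-1274/25)² = 1623076/625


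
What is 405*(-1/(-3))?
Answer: 135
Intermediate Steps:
405*(-1/(-3)) = 405*(-1*(-1/3)) = 405*(1/3) = 135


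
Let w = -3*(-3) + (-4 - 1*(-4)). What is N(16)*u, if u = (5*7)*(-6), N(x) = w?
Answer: -1890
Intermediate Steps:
w = 9 (w = 9 + (-4 + 4) = 9 + 0 = 9)
N(x) = 9
u = -210 (u = 35*(-6) = -210)
N(16)*u = 9*(-210) = -1890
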